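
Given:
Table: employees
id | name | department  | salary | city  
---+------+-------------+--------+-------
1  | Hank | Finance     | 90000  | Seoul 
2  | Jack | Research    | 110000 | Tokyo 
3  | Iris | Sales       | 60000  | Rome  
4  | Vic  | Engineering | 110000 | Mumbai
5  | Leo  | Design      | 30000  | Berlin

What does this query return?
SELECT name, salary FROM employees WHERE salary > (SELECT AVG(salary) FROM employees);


Subquery: AVG(salary) = 80000.0
Filtering: salary > 80000.0
  Hank (90000) -> MATCH
  Jack (110000) -> MATCH
  Vic (110000) -> MATCH


3 rows:
Hank, 90000
Jack, 110000
Vic, 110000


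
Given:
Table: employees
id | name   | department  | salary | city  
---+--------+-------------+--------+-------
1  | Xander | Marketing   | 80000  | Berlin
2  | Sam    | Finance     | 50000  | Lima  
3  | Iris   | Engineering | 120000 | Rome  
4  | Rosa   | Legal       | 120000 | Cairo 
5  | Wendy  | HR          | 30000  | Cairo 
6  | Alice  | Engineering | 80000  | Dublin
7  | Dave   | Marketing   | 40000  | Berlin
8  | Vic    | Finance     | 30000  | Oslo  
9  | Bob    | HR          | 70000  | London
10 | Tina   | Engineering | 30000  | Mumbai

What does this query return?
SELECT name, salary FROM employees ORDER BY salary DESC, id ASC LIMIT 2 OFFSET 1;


Sort by salary DESC (id ASC tiebreak), then skip 1 and take 2
Rows 2 through 3

2 rows:
Rosa, 120000
Xander, 80000


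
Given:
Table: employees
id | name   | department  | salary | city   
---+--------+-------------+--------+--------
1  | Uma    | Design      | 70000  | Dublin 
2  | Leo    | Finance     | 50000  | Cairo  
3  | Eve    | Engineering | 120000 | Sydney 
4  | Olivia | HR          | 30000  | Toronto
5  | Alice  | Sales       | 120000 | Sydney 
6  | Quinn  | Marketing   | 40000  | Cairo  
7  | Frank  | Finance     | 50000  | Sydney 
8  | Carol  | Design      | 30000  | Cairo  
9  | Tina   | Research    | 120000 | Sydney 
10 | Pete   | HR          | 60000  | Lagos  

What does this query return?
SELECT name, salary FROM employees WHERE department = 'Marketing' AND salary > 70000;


Filtering: department = 'Marketing' AND salary > 70000
Matching: 0 rows

Empty result set (0 rows)


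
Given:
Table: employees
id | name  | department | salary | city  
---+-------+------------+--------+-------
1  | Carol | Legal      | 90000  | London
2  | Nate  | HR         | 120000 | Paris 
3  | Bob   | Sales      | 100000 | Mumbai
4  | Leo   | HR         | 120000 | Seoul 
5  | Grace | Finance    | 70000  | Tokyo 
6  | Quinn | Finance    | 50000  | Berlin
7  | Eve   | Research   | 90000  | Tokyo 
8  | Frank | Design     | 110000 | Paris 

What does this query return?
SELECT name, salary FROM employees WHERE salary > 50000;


Filtering: salary > 50000
Matching: 7 rows

7 rows:
Carol, 90000
Nate, 120000
Bob, 100000
Leo, 120000
Grace, 70000
Eve, 90000
Frank, 110000


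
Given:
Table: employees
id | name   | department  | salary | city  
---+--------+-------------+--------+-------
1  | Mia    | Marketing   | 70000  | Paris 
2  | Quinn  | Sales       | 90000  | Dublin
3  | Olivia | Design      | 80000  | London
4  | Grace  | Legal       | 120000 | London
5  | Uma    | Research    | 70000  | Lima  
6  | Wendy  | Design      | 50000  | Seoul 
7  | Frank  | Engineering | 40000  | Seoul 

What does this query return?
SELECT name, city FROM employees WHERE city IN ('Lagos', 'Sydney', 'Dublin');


Filtering: city IN ('Lagos', 'Sydney', 'Dublin')
Matching: 1 rows

1 rows:
Quinn, Dublin


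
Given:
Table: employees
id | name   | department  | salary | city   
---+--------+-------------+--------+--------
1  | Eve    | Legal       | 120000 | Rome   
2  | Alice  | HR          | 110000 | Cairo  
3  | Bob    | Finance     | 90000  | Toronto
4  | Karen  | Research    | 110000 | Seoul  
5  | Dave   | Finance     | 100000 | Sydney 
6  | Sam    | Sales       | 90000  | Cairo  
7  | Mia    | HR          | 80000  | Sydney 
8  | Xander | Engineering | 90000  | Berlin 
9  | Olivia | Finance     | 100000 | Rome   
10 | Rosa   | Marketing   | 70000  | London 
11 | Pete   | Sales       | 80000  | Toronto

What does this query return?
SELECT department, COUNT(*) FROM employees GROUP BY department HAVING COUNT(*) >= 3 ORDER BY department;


Groups with count >= 3:
  Finance: 3 -> PASS
  Engineering: 1 -> filtered out
  HR: 2 -> filtered out
  Legal: 1 -> filtered out
  Marketing: 1 -> filtered out
  Research: 1 -> filtered out
  Sales: 2 -> filtered out


1 groups:
Finance, 3


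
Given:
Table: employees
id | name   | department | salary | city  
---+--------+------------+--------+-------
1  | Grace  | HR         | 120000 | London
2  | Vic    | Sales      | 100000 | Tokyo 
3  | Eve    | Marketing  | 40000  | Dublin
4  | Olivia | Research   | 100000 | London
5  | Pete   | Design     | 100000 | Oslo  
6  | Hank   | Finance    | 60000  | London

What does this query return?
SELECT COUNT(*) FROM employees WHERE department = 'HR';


Counting rows where department = 'HR'
  Grace -> MATCH


1


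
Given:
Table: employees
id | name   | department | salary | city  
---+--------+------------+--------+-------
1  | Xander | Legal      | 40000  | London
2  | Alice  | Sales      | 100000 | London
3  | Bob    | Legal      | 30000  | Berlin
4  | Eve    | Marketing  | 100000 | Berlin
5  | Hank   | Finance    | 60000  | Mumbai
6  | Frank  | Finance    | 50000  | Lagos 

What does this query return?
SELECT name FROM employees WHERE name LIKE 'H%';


LIKE 'H%' matches names starting with 'H'
Matching: 1

1 rows:
Hank


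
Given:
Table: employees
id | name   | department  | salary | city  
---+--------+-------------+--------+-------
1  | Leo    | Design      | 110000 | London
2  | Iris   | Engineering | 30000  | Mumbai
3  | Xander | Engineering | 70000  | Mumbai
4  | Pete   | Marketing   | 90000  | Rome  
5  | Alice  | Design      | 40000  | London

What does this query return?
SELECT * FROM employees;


SELECT * returns all 5 rows with all columns

5 rows:
1, Leo, Design, 110000, London
2, Iris, Engineering, 30000, Mumbai
3, Xander, Engineering, 70000, Mumbai
4, Pete, Marketing, 90000, Rome
5, Alice, Design, 40000, London


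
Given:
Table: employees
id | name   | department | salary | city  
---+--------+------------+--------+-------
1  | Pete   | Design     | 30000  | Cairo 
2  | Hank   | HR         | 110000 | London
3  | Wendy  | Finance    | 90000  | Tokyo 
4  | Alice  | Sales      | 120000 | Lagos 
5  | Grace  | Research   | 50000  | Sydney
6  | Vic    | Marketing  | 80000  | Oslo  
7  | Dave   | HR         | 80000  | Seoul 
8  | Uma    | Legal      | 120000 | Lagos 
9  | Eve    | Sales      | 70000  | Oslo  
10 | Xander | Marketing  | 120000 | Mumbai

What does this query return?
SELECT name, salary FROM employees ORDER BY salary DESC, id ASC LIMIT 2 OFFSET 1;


Sort by salary DESC (id ASC tiebreak), then skip 1 and take 2
Rows 2 through 3

2 rows:
Uma, 120000
Xander, 120000


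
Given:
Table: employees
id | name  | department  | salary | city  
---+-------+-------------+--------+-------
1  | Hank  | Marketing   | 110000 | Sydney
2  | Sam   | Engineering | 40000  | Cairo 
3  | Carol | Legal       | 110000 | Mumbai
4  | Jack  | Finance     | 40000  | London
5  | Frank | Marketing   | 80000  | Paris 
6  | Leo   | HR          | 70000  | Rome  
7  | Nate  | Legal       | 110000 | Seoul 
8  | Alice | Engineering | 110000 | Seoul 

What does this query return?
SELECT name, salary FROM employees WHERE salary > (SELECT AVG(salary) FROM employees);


Subquery: AVG(salary) = 83750.0
Filtering: salary > 83750.0
  Hank (110000) -> MATCH
  Carol (110000) -> MATCH
  Nate (110000) -> MATCH
  Alice (110000) -> MATCH


4 rows:
Hank, 110000
Carol, 110000
Nate, 110000
Alice, 110000


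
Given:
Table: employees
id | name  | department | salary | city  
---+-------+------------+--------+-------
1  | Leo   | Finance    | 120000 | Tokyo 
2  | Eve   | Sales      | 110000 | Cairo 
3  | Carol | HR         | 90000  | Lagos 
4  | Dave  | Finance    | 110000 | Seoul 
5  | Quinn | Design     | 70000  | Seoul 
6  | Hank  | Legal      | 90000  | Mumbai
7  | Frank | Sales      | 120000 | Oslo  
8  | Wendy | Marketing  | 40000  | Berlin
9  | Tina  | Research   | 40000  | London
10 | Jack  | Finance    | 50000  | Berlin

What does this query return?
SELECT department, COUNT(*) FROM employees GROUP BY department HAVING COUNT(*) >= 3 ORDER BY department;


Groups with count >= 3:
  Finance: 3 -> PASS
  Design: 1 -> filtered out
  HR: 1 -> filtered out
  Legal: 1 -> filtered out
  Marketing: 1 -> filtered out
  Research: 1 -> filtered out
  Sales: 2 -> filtered out


1 groups:
Finance, 3


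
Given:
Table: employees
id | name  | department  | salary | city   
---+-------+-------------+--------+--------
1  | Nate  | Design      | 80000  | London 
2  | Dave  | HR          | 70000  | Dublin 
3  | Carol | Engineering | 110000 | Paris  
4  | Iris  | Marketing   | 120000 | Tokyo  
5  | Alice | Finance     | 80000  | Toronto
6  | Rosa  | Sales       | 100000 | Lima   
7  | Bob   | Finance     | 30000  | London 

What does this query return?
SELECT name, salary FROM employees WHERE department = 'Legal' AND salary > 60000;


Filtering: department = 'Legal' AND salary > 60000
Matching: 0 rows

Empty result set (0 rows)


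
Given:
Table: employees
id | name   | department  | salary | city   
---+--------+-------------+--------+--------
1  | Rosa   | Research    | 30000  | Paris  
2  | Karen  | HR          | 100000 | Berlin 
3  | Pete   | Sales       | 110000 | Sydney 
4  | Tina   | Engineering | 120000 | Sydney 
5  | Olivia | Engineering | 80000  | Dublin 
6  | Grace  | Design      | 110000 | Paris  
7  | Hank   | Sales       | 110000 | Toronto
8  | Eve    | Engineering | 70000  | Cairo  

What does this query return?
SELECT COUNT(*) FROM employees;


COUNT(*) counts all rows

8


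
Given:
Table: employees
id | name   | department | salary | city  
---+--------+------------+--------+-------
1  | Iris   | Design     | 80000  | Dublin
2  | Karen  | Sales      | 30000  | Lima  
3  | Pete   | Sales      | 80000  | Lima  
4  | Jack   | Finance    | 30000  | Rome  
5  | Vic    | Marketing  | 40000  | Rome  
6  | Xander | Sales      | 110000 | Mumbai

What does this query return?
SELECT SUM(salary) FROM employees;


SUM(salary) = 80000 + 30000 + 80000 + 30000 + 40000 + 110000 = 370000

370000


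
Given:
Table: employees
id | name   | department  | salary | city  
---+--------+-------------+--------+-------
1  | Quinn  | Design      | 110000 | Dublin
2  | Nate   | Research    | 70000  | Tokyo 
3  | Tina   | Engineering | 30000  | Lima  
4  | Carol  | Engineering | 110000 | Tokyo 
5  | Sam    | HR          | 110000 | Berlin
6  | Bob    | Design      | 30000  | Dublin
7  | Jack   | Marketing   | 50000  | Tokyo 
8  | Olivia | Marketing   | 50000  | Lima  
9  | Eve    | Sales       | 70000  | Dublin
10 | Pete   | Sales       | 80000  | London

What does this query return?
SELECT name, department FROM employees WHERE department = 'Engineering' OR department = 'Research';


Filtering: department = 'Engineering' OR 'Research'
Matching: 3 rows

3 rows:
Nate, Research
Tina, Engineering
Carol, Engineering


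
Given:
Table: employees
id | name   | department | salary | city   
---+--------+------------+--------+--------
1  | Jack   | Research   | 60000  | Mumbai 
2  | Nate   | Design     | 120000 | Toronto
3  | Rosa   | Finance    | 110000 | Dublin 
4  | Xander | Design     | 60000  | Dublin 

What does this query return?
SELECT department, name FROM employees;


Projecting columns: department, name

4 rows:
Research, Jack
Design, Nate
Finance, Rosa
Design, Xander


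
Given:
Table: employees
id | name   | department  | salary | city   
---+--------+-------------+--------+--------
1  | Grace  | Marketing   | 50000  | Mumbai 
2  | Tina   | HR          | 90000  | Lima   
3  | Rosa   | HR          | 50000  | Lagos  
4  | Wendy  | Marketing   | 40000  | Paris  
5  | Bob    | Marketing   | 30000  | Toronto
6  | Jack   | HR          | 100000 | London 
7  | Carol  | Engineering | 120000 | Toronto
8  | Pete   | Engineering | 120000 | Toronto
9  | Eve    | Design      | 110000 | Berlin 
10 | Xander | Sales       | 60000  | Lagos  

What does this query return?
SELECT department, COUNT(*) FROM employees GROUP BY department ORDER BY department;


Assigning each row to its department group:
  Grace -> Marketing
  Tina -> HR
  Rosa -> HR
  Wendy -> Marketing
  Bob -> Marketing
  Jack -> HR
  Carol -> Engineering
  Pete -> Engineering
  Eve -> Design
  Xander -> Sales


5 groups:
Design, 1
Engineering, 2
HR, 3
Marketing, 3
Sales, 1


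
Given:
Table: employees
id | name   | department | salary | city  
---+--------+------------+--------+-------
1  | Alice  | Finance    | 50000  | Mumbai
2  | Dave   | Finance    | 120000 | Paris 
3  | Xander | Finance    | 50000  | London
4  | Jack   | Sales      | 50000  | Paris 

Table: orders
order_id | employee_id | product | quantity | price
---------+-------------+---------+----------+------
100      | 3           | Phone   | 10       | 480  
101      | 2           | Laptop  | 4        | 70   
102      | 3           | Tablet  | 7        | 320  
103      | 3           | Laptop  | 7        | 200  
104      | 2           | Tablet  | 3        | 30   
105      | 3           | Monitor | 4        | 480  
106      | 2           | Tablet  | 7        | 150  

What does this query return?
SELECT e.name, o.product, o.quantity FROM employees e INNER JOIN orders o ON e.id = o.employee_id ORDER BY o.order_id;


Joining employees.id = orders.employee_id:
  employee Xander (id=3) -> order Phone
  employee Dave (id=2) -> order Laptop
  employee Xander (id=3) -> order Tablet
  employee Xander (id=3) -> order Laptop
  employee Dave (id=2) -> order Tablet
  employee Xander (id=3) -> order Monitor
  employee Dave (id=2) -> order Tablet


7 rows:
Xander, Phone, 10
Dave, Laptop, 4
Xander, Tablet, 7
Xander, Laptop, 7
Dave, Tablet, 3
Xander, Monitor, 4
Dave, Tablet, 7


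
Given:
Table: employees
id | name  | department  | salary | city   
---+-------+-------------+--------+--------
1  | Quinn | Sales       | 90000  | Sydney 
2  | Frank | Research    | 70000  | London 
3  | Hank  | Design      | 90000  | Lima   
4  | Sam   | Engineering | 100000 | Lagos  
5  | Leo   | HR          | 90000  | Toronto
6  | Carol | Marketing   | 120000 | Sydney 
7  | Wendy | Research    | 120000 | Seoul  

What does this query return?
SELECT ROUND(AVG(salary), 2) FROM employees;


SUM(salary) = 680000
COUNT = 7
ROUND(AVG, 2) = ROUND(680000 / 7, 2) = 97142.86

97142.86


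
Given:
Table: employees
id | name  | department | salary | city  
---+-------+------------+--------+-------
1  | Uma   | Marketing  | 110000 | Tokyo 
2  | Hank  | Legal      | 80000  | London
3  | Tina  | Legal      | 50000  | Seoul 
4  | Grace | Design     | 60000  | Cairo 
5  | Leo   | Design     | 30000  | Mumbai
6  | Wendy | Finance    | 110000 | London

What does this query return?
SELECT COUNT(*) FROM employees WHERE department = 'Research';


Counting rows where department = 'Research'


0


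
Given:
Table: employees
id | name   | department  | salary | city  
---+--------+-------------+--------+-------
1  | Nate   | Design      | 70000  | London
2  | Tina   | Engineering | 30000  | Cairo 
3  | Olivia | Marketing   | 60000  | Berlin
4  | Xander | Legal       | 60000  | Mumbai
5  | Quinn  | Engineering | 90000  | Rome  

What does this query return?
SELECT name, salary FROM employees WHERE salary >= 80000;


Filtering: salary >= 80000
Matching: 1 rows

1 rows:
Quinn, 90000


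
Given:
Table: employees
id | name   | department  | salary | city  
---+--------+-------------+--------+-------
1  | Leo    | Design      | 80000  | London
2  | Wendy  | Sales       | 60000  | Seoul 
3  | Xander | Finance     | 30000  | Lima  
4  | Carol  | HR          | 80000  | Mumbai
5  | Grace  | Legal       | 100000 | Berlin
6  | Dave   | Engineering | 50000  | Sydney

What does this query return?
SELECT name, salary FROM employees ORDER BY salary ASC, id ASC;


Sorting by salary ASC, then id ASC for ties

6 rows:
Xander, 30000
Dave, 50000
Wendy, 60000
Leo, 80000
Carol, 80000
Grace, 100000


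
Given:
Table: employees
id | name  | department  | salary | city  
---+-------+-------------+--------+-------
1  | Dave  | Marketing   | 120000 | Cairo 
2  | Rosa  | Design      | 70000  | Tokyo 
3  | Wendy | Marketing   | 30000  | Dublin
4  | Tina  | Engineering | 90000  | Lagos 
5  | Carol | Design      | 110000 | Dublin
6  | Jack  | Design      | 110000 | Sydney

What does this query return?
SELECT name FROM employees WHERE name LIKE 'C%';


LIKE 'C%' matches names starting with 'C'
Matching: 1

1 rows:
Carol


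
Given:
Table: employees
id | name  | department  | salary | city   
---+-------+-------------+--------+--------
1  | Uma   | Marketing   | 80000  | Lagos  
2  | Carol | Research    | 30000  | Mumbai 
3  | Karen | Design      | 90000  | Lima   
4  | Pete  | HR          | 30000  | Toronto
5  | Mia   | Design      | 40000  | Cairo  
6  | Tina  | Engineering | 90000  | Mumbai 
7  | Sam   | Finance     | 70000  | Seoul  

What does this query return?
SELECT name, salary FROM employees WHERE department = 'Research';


Filtering: department = 'Research'
Matching rows: 1

1 rows:
Carol, 30000


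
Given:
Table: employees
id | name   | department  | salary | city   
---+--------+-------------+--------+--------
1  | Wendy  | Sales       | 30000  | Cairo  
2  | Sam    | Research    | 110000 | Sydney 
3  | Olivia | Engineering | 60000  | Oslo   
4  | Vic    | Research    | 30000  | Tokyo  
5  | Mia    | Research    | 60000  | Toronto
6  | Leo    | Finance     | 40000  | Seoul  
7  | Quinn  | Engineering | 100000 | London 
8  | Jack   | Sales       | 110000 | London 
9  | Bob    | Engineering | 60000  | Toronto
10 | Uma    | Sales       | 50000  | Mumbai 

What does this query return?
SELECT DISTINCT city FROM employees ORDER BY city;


All 'city' values (row order): Cairo, Sydney, Oslo, Tokyo, Toronto, Seoul, London, London, Toronto, Mumbai
Removing duplicates leaves 8 unique value(s).

8 values:
Cairo
London
Mumbai
Oslo
Seoul
Sydney
Tokyo
Toronto


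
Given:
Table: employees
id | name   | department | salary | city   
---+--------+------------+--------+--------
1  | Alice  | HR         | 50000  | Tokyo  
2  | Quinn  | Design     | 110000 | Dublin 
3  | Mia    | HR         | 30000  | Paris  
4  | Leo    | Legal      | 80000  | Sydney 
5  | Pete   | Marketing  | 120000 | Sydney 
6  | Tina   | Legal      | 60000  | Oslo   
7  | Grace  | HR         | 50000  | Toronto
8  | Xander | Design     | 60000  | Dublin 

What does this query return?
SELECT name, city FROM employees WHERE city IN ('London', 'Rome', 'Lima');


Filtering: city IN ('London', 'Rome', 'Lima')
Matching: 0 rows

Empty result set (0 rows)


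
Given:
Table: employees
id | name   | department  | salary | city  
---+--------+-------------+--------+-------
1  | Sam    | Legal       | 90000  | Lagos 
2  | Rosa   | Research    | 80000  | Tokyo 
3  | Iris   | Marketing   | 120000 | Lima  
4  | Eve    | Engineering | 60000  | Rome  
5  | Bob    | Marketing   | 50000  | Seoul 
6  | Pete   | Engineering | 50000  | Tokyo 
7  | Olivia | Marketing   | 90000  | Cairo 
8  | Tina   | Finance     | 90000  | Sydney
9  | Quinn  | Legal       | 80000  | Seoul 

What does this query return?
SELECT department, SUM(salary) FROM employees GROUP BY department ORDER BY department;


Summing salary within each department:
  Engineering: 60000 + 50000 = 110000
  Finance: 90000 = 90000
  Legal: 90000 + 80000 = 170000
  Marketing: 120000 + 50000 + 90000 = 260000
  Research: 80000 = 80000


5 groups:
Engineering, 110000
Finance, 90000
Legal, 170000
Marketing, 260000
Research, 80000


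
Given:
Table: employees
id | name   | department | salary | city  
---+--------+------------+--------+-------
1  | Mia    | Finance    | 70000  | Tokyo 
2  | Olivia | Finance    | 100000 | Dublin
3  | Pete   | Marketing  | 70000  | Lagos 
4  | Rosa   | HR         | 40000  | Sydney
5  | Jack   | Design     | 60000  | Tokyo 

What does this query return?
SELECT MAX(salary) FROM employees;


Salaries: 70000, 100000, 70000, 40000, 60000
MAX = 100000

100000


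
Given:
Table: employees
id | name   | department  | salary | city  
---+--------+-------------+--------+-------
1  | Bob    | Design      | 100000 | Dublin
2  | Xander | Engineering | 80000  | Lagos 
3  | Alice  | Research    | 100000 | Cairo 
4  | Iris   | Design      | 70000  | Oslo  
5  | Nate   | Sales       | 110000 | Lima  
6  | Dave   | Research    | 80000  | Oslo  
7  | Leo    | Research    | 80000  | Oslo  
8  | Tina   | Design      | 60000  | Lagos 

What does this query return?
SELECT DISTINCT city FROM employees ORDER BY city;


All 'city' values (row order): Dublin, Lagos, Cairo, Oslo, Lima, Oslo, Oslo, Lagos
Removing duplicates leaves 5 unique value(s).

5 values:
Cairo
Dublin
Lagos
Lima
Oslo


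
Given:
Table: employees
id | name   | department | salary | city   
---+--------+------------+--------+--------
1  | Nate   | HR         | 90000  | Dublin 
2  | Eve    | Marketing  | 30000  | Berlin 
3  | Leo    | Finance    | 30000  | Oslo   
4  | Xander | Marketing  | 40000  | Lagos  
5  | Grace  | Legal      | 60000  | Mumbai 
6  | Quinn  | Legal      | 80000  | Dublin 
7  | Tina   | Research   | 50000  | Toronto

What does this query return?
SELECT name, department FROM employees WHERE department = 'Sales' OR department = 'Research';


Filtering: department = 'Sales' OR 'Research'
Matching: 1 rows

1 rows:
Tina, Research


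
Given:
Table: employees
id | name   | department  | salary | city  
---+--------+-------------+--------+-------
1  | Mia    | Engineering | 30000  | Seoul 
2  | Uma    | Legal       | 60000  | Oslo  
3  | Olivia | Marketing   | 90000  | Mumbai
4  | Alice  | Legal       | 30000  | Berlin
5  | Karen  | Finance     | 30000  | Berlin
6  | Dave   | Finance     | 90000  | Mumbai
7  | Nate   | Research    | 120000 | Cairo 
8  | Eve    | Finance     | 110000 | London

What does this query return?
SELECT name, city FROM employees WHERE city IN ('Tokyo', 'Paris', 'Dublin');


Filtering: city IN ('Tokyo', 'Paris', 'Dublin')
Matching: 0 rows

Empty result set (0 rows)


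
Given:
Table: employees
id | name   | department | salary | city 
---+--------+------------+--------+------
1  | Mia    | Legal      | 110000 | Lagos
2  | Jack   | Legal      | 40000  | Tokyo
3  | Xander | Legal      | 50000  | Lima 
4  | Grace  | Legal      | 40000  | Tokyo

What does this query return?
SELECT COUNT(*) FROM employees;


COUNT(*) counts all rows

4


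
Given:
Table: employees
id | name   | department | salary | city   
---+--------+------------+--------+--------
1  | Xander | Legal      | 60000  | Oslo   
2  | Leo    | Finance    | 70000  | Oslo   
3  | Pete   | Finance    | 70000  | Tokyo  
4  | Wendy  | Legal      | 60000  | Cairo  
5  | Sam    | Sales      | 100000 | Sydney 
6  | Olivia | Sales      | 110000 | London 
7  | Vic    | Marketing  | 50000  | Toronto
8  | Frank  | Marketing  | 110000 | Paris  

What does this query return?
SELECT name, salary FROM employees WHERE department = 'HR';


Filtering: department = 'HR'
Matching rows: 0

Empty result set (0 rows)


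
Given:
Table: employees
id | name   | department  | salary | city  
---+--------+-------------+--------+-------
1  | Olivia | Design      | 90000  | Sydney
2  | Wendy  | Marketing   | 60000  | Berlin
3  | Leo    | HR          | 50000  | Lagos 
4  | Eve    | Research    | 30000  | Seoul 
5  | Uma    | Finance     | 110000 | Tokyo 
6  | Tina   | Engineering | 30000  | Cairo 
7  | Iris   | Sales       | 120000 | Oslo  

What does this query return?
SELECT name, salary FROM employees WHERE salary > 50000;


Filtering: salary > 50000
Matching: 4 rows

4 rows:
Olivia, 90000
Wendy, 60000
Uma, 110000
Iris, 120000


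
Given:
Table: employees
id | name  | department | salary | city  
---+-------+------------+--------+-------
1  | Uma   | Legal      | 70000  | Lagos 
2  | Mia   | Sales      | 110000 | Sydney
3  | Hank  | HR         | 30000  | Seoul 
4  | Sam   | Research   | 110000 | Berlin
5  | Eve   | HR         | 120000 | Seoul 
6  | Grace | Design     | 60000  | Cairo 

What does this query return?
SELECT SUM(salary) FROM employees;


SUM(salary) = 70000 + 110000 + 30000 + 110000 + 120000 + 60000 = 500000

500000


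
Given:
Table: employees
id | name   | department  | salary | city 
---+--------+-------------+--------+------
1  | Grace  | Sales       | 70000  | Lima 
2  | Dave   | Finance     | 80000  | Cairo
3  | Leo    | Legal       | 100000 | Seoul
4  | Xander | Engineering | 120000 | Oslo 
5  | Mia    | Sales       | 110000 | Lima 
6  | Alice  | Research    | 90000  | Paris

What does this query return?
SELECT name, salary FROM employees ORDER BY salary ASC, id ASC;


Sorting by salary ASC, then id ASC for ties

6 rows:
Grace, 70000
Dave, 80000
Alice, 90000
Leo, 100000
Mia, 110000
Xander, 120000


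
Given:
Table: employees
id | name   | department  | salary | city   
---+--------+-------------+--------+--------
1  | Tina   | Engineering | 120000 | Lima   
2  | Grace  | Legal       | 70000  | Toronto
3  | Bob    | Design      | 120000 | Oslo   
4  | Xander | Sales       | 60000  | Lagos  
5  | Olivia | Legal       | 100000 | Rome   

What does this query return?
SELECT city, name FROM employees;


Projecting columns: city, name

5 rows:
Lima, Tina
Toronto, Grace
Oslo, Bob
Lagos, Xander
Rome, Olivia


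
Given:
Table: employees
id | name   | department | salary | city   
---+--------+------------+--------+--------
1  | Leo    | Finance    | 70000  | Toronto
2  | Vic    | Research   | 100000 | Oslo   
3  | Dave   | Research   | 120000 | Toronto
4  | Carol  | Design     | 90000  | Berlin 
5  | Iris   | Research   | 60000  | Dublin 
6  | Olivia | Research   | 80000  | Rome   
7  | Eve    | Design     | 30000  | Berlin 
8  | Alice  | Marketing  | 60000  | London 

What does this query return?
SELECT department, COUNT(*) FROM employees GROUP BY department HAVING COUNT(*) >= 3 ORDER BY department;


Groups with count >= 3:
  Research: 4 -> PASS
  Design: 2 -> filtered out
  Finance: 1 -> filtered out
  Marketing: 1 -> filtered out


1 groups:
Research, 4


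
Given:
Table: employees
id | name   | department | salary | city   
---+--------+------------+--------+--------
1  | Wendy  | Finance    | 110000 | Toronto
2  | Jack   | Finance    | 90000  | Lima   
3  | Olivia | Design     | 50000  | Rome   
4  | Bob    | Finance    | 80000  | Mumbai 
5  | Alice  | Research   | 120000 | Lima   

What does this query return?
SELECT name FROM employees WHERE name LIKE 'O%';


LIKE 'O%' matches names starting with 'O'
Matching: 1

1 rows:
Olivia


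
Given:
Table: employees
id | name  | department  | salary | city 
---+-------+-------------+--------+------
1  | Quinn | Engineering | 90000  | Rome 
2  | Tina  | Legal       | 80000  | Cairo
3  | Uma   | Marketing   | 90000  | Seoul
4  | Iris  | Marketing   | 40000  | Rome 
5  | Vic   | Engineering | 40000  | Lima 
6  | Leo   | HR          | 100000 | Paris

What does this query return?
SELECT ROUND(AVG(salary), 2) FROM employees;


SUM(salary) = 440000
COUNT = 6
ROUND(AVG, 2) = ROUND(440000 / 6, 2) = 73333.33

73333.33


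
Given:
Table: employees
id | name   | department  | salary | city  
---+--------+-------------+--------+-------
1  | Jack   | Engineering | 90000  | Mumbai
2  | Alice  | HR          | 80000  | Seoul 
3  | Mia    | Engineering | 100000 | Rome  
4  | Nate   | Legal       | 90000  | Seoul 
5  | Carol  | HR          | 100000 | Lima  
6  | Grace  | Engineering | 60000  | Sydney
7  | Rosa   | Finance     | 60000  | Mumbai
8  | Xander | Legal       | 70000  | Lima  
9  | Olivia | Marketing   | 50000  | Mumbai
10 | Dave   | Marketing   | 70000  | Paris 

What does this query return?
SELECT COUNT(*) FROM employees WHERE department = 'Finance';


Counting rows where department = 'Finance'
  Rosa -> MATCH


1


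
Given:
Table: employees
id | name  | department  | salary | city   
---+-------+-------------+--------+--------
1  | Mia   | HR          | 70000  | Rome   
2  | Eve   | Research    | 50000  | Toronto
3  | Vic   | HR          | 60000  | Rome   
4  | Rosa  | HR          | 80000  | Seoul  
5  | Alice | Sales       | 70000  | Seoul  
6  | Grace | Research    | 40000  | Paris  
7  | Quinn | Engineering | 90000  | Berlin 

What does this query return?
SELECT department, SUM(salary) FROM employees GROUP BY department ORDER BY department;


Summing salary within each department:
  Engineering: 90000 = 90000
  HR: 70000 + 60000 + 80000 = 210000
  Research: 50000 + 40000 = 90000
  Sales: 70000 = 70000


4 groups:
Engineering, 90000
HR, 210000
Research, 90000
Sales, 70000


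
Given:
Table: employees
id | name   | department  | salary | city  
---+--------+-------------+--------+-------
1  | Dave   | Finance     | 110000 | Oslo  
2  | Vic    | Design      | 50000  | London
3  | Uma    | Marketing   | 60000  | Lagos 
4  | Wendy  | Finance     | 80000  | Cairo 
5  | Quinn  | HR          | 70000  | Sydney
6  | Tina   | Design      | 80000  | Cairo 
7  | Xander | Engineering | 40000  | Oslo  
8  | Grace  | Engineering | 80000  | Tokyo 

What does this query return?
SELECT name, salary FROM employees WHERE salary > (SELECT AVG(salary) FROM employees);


Subquery: AVG(salary) = 71250.0
Filtering: salary > 71250.0
  Dave (110000) -> MATCH
  Wendy (80000) -> MATCH
  Tina (80000) -> MATCH
  Grace (80000) -> MATCH


4 rows:
Dave, 110000
Wendy, 80000
Tina, 80000
Grace, 80000


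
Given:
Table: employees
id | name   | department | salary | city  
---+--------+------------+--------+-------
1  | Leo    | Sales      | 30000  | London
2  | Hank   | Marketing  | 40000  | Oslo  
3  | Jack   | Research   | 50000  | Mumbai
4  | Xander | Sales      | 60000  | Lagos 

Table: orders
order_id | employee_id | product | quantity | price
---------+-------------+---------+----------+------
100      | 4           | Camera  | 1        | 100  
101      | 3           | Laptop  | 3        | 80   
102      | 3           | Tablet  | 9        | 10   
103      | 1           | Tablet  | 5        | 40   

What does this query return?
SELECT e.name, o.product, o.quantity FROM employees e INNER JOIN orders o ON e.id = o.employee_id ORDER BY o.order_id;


Joining employees.id = orders.employee_id:
  employee Xander (id=4) -> order Camera
  employee Jack (id=3) -> order Laptop
  employee Jack (id=3) -> order Tablet
  employee Leo (id=1) -> order Tablet


4 rows:
Xander, Camera, 1
Jack, Laptop, 3
Jack, Tablet, 9
Leo, Tablet, 5


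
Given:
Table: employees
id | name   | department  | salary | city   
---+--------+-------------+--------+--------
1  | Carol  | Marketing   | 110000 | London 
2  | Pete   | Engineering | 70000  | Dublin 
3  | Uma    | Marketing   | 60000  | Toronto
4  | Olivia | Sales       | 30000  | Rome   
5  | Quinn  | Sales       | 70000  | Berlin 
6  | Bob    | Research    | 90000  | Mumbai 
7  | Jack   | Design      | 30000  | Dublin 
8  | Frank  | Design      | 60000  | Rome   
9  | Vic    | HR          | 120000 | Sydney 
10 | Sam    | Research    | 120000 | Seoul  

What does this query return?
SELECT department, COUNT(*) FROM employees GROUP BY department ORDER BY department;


Assigning each row to its department group:
  Carol -> Marketing
  Pete -> Engineering
  Uma -> Marketing
  Olivia -> Sales
  Quinn -> Sales
  Bob -> Research
  Jack -> Design
  Frank -> Design
  Vic -> HR
  Sam -> Research


6 groups:
Design, 2
Engineering, 1
HR, 1
Marketing, 2
Research, 2
Sales, 2


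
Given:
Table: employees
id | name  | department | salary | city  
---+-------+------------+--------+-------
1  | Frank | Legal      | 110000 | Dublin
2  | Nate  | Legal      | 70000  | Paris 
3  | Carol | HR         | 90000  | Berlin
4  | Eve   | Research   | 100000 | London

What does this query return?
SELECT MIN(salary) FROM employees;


Salaries: 110000, 70000, 90000, 100000
MIN = 70000

70000


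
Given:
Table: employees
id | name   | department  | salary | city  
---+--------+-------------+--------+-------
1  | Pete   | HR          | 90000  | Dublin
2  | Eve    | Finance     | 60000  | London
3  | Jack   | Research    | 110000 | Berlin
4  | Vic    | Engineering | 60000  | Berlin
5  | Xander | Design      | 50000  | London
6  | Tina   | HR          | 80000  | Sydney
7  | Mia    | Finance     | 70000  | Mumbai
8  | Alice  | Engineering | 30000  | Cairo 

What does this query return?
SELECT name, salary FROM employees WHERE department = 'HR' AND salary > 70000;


Filtering: department = 'HR' AND salary > 70000
Matching: 2 rows

2 rows:
Pete, 90000
Tina, 80000


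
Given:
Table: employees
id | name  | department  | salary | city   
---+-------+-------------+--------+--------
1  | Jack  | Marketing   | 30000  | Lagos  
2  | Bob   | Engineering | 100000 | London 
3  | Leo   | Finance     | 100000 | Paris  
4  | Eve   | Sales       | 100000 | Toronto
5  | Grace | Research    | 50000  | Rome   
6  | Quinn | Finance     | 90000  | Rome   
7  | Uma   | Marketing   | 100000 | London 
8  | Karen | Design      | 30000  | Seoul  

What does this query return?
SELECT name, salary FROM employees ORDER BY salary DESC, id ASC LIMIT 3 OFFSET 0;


Sort by salary DESC (id ASC tiebreak), then skip 0 and take 3
Rows 1 through 3

3 rows:
Bob, 100000
Leo, 100000
Eve, 100000


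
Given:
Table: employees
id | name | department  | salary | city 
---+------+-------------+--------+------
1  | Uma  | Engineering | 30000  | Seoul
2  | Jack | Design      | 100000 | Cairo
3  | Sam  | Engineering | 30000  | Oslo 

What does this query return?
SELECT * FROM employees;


SELECT * returns all 3 rows with all columns

3 rows:
1, Uma, Engineering, 30000, Seoul
2, Jack, Design, 100000, Cairo
3, Sam, Engineering, 30000, Oslo


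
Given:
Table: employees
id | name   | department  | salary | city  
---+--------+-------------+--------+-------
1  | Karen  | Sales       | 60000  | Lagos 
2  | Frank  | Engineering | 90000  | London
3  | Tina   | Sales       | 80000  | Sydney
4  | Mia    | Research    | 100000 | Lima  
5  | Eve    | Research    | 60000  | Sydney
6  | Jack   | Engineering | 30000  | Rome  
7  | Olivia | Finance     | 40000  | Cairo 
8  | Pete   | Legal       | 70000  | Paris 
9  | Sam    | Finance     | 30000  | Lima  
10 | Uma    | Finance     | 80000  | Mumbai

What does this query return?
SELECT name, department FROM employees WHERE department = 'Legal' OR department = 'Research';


Filtering: department = 'Legal' OR 'Research'
Matching: 3 rows

3 rows:
Mia, Research
Eve, Research
Pete, Legal


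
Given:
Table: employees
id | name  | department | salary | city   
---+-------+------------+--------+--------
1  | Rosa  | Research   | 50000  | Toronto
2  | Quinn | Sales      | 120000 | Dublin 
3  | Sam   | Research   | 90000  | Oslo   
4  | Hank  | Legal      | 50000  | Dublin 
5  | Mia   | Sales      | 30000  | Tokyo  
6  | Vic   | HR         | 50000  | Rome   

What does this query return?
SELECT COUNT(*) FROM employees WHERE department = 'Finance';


Counting rows where department = 'Finance'


0


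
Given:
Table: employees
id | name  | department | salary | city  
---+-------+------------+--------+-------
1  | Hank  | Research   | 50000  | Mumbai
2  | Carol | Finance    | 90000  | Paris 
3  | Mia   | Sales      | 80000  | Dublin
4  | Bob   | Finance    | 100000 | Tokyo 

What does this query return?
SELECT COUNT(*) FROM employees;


COUNT(*) counts all rows

4


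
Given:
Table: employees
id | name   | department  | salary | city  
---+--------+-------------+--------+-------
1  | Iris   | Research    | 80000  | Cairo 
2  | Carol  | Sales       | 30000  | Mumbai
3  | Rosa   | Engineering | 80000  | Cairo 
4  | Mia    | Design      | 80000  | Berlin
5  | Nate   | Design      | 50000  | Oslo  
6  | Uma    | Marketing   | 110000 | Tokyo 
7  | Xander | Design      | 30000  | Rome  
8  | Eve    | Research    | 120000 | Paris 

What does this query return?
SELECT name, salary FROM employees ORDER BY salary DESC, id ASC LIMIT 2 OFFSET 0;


Sort by salary DESC (id ASC tiebreak), then skip 0 and take 2
Rows 1 through 2

2 rows:
Eve, 120000
Uma, 110000


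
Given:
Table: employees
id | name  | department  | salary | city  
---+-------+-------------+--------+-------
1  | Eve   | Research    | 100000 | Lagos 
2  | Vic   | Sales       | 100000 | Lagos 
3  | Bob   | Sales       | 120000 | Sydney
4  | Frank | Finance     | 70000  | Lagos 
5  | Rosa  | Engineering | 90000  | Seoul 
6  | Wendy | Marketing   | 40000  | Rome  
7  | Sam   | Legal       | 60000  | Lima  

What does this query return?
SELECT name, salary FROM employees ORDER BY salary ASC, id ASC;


Sorting by salary ASC, then id ASC for ties

7 rows:
Wendy, 40000
Sam, 60000
Frank, 70000
Rosa, 90000
Eve, 100000
Vic, 100000
Bob, 120000


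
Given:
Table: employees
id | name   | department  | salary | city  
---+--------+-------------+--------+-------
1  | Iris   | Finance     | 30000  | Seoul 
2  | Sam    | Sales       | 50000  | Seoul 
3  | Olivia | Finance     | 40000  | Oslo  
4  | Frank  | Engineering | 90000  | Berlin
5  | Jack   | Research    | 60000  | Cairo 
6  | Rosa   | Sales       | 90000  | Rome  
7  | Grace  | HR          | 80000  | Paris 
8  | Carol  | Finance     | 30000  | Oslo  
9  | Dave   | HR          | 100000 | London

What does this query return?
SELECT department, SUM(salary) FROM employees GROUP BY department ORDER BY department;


Summing salary within each department:
  Engineering: 90000 = 90000
  Finance: 30000 + 40000 + 30000 = 100000
  HR: 80000 + 100000 = 180000
  Research: 60000 = 60000
  Sales: 50000 + 90000 = 140000


5 groups:
Engineering, 90000
Finance, 100000
HR, 180000
Research, 60000
Sales, 140000


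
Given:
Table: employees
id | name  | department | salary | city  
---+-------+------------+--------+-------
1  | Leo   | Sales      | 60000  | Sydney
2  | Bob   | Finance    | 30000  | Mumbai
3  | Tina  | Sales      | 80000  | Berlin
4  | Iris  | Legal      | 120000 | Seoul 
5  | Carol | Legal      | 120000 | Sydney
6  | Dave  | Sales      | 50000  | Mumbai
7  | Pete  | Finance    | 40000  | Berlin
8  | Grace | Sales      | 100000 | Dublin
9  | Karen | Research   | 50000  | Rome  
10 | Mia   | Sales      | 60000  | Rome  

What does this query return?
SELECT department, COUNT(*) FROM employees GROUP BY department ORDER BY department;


Assigning each row to its department group:
  Leo -> Sales
  Bob -> Finance
  Tina -> Sales
  Iris -> Legal
  Carol -> Legal
  Dave -> Sales
  Pete -> Finance
  Grace -> Sales
  Karen -> Research
  Mia -> Sales


4 groups:
Finance, 2
Legal, 2
Research, 1
Sales, 5


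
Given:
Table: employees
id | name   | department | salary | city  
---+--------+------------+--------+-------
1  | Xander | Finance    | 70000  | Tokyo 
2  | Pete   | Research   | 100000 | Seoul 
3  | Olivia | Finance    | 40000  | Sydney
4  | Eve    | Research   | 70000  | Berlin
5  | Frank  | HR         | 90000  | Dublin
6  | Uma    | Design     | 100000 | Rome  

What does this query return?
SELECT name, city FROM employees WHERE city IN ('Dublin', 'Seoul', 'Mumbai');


Filtering: city IN ('Dublin', 'Seoul', 'Mumbai')
Matching: 2 rows

2 rows:
Pete, Seoul
Frank, Dublin


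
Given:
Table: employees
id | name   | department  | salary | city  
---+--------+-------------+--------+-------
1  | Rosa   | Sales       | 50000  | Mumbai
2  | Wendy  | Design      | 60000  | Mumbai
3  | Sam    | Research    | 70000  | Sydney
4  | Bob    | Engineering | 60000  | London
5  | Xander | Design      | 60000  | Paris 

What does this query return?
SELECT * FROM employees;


SELECT * returns all 5 rows with all columns

5 rows:
1, Rosa, Sales, 50000, Mumbai
2, Wendy, Design, 60000, Mumbai
3, Sam, Research, 70000, Sydney
4, Bob, Engineering, 60000, London
5, Xander, Design, 60000, Paris


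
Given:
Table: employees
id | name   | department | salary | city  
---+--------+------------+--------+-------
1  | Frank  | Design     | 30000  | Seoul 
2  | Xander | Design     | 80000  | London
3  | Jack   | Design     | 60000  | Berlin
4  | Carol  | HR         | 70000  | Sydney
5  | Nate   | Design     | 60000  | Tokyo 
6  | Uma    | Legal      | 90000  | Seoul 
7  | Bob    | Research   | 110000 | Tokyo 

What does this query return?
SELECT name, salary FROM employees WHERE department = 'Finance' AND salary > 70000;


Filtering: department = 'Finance' AND salary > 70000
Matching: 0 rows

Empty result set (0 rows)
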